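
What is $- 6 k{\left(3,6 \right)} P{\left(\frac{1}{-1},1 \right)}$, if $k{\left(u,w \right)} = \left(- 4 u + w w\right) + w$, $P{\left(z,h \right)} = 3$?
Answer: $-540$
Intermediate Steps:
$k{\left(u,w \right)} = w + w^{2} - 4 u$ ($k{\left(u,w \right)} = \left(- 4 u + w^{2}\right) + w = \left(w^{2} - 4 u\right) + w = w + w^{2} - 4 u$)
$- 6 k{\left(3,6 \right)} P{\left(\frac{1}{-1},1 \right)} = - 6 \left(6 + 6^{2} - 12\right) 3 = - 6 \left(6 + 36 - 12\right) 3 = \left(-6\right) 30 \cdot 3 = \left(-180\right) 3 = -540$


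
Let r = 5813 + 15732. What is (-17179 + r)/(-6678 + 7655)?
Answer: 4366/977 ≈ 4.4688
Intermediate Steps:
r = 21545
(-17179 + r)/(-6678 + 7655) = (-17179 + 21545)/(-6678 + 7655) = 4366/977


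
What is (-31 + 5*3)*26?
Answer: -416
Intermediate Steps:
(-31 + 5*3)*26 = (-31 + 15)*26 = -16*26 = -416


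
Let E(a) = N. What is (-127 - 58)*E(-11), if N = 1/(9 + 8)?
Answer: -185/17 ≈ -10.882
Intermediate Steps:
N = 1/17 ≈ 0.058824
E(a) = 1/17
(-127 - 58)*E(-11) = (-127 - 58)*(1/17) = -185*1/17 = -185/17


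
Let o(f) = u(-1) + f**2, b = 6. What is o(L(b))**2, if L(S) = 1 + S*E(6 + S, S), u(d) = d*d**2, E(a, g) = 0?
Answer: 0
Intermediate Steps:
u(d) = d**3
L(S) = 1 (L(S) = 1 + S*0 = 1 + 0 = 1)
o(f) = -1 + f**2 (o(f) = (-1)**3 + f**2 = -1 + f**2)
o(L(b))**2 = (-1 + 1**2)**2 = (-1 + 1)**2 = 0**2 = 0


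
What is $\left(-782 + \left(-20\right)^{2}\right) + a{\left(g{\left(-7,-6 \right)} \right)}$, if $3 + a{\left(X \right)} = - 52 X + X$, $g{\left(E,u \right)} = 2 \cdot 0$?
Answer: $-385$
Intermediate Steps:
$g{\left(E,u \right)} = 0$
$a{\left(X \right)} = -3 - 51 X$ ($a{\left(X \right)} = -3 + \left(- 52 X + X\right) = -3 - 51 X$)
$\left(-782 + \left(-20\right)^{2}\right) + a{\left(g{\left(-7,-6 \right)} \right)} = \left(-782 + \left(-20\right)^{2}\right) - 3 = \left(-782 + 400\right) + \left(-3 + 0\right) = -382 - 3 = -385$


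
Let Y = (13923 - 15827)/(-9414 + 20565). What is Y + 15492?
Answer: 24678484/1593 ≈ 15492.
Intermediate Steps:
Y = -272/1593 (Y = -1904/11151 = -1904*1/11151 = -272/1593 ≈ -0.17075)
Y + 15492 = -272/1593 + 15492 = 24678484/1593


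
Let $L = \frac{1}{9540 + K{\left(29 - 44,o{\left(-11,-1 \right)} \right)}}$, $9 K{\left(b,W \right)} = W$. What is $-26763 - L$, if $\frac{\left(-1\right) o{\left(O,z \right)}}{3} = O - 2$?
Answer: $- \frac{766304982}{28633} \approx -26763.0$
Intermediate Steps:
$o{\left(O,z \right)} = 6 - 3 O$ ($o{\left(O,z \right)} = - 3 \left(O - 2\right) = - 3 \left(-2 + O\right) = 6 - 3 O$)
$K{\left(b,W \right)} = \frac{W}{9}$
$L = \frac{3}{28633}$ ($L = \frac{1}{9540 + \frac{6 - -33}{9}} = \frac{1}{9540 + \frac{6 + 33}{9}} = \frac{1}{9540 + \frac{1}{9} \cdot 39} = \frac{1}{9540 + \frac{13}{3}} = \frac{1}{\frac{28633}{3}} = \frac{3}{28633} \approx 0.00010477$)
$-26763 - L = -26763 - \frac{3}{28633} = - \frac{766304982}{28633}$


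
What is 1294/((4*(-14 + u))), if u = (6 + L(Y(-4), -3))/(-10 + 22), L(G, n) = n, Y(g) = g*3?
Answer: -1294/55 ≈ -23.527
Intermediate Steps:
Y(g) = 3*g
u = 1/4 (u = (6 - 3)/(-10 + 22) = 3/12 = 3*(1/12) = 1/4 ≈ 0.25000)
1294/((4*(-14 + u))) = 1294/((4*(-14 + 1/4))) = 1294/((4*(-55/4))) = 1294/(-55) = 1294*(-1/55) = -1294/55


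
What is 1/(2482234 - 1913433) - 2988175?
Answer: -1699676928174/568801 ≈ -2.9882e+6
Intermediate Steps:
1/(2482234 - 1913433) - 2988175 = 1/568801 - 2988175 = -1699676928174/568801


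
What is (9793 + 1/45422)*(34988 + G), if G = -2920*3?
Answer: 5833338622758/22711 ≈ 2.5685e+8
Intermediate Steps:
G = -8760
(9793 + 1/45422)*(34988 + G) = (9793 + 1/45422)*(34988 - 8760) = (9793 + 1/45422)*26228 = (444817647/45422)*26228 = 5833338622758/22711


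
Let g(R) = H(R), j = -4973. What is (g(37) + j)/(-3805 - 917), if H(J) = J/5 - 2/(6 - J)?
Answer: 384829/365955 ≈ 1.0516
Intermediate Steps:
H(J) = -2/(6 - J) + J/5 (H(J) = J*(1/5) - 2/(6 - J) = J/5 - 2/(6 - J) = -2/(6 - J) + J/5)
g(R) = (10 + R**2 - 6*R)/(5*(-6 + R))
(g(37) + j)/(-3805 - 917) = ((10 + 37**2 - 6*37)/(5*(-6 + 37)) - 4973)/(-3805 - 917) = ((1/5)*(10 + 1369 - 222)/31 - 4973)/(-4722) = ((1/5)*(1/31)*1157 - 4973)*(-1/4722) = (1157/155 - 4973)*(-1/4722) = -769658/155*(-1/4722) = 384829/365955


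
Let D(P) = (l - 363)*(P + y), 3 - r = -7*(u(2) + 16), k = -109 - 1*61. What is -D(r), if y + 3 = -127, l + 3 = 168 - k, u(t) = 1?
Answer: -224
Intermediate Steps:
k = -170 (k = -109 - 61 = -170)
l = 335 (l = -3 + (168 - 1*(-170)) = -3 + (168 + 170) = -3 + 338 = 335)
y = -130 (y = -3 - 127 = -130)
r = 122 (r = 3 - (-7)*(1 + 16) = 3 - (-7)*17 = 3 - 1*(-119) = 3 + 119 = 122)
D(P) = 3640 - 28*P (D(P) = (335 - 363)*(P - 130) = -28*(-130 + P) = 3640 - 28*P)
-D(r) = -(3640 - 28*122) = -(3640 - 3416) = -1*224 = -224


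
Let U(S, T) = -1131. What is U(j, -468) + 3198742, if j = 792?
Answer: 3197611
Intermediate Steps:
U(j, -468) + 3198742 = -1131 + 3198742 = 3197611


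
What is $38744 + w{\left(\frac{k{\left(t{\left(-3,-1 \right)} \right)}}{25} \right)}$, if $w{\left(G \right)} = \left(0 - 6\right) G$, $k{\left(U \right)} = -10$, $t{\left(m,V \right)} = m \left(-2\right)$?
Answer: $\frac{193732}{5} \approx 38746.0$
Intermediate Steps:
$t{\left(m,V \right)} = - 2 m$
$w{\left(G \right)} = - 6 G$
$38744 + w{\left(\frac{k{\left(t{\left(-3,-1 \right)} \right)}}{25} \right)} = 38744 - 6 \left(- \frac{10}{25}\right) = 38744 - 6 \left(\left(-10\right) \frac{1}{25}\right) = 38744 - - \frac{12}{5} = 38744 + \frac{12}{5} = \frac{193732}{5}$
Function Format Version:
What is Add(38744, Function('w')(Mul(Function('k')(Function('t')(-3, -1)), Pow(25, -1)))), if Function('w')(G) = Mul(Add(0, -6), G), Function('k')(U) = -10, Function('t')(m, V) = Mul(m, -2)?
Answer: Rational(193732, 5) ≈ 38746.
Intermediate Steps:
Function('t')(m, V) = Mul(-2, m)
Function('w')(G) = Mul(-6, G)
Add(38744, Function('w')(Mul(Function('k')(Function('t')(-3, -1)), Pow(25, -1)))) = Add(38744, Mul(-6, Mul(-10, Pow(25, -1)))) = Add(38744, Mul(-6, Mul(-10, Rational(1, 25)))) = Add(38744, Mul(-6, Rational(-2, 5))) = Add(38744, Rational(12, 5)) = Rational(193732, 5)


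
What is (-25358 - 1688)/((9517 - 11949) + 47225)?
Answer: -27046/44793 ≈ -0.60380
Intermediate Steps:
(-25358 - 1688)/((9517 - 11949) + 47225) = -27046/(-2432 + 47225) = -27046/44793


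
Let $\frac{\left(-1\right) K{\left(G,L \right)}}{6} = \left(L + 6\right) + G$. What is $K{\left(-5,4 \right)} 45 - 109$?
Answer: $-1459$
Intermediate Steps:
$K{\left(G,L \right)} = -36 - 6 G - 6 L$ ($K{\left(G,L \right)} = - 6 \left(\left(L + 6\right) + G\right) = - 6 \left(\left(6 + L\right) + G\right) = - 6 \left(6 + G + L\right) = -36 - 6 G - 6 L$)
$K{\left(-5,4 \right)} 45 - 109 = \left(-36 - -30 - 24\right) 45 - 109 = \left(-36 + 30 - 24\right) 45 - 109 = \left(-30\right) 45 - 109 = -1350 - 109 = -1459$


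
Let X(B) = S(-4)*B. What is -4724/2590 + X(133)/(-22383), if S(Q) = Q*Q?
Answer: -55624406/28985985 ≈ -1.9190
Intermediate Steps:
S(Q) = Q**2
X(B) = 16*B (X(B) = (-4)**2*B = 16*B)
-4724/2590 + X(133)/(-22383) = -4724/2590 + (16*133)/(-22383) = -4724*1/2590 + 2128*(-1/22383) = -2362/1295 - 2128/22383 = -55624406/28985985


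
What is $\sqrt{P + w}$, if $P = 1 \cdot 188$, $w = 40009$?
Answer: $\sqrt{40197} \approx 200.49$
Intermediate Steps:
$P = 188$
$\sqrt{P + w} = \sqrt{188 + 40009} = \sqrt{40197}$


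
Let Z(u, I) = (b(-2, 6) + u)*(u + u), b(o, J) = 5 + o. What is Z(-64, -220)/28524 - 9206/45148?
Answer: 11240455/160975194 ≈ 0.069827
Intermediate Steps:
Z(u, I) = 2*u*(3 + u) (Z(u, I) = ((5 - 2) + u)*(u + u) = (3 + u)*(2*u) = 2*u*(3 + u))
Z(-64, -220)/28524 - 9206/45148 = (2*(-64)*(3 - 64))/28524 - 9206/45148 = (2*(-64)*(-61))*(1/28524) - 9206*1/45148 = 7808*(1/28524) - 4603/22574 = 1952/7131 - 4603/22574 = 11240455/160975194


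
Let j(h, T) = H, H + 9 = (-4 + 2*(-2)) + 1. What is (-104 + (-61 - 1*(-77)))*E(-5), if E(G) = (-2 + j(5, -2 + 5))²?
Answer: -28512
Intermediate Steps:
H = -16 (H = -9 + ((-4 + 2*(-2)) + 1) = -9 + ((-4 - 4) + 1) = -9 + (-8 + 1) = -9 - 7 = -16)
j(h, T) = -16
E(G) = 324 (E(G) = (-2 - 16)² = (-18)² = 324)
(-104 + (-61 - 1*(-77)))*E(-5) = (-104 + (-61 - 1*(-77)))*324 = (-104 + (-61 + 77))*324 = (-104 + 16)*324 = -88*324 = -28512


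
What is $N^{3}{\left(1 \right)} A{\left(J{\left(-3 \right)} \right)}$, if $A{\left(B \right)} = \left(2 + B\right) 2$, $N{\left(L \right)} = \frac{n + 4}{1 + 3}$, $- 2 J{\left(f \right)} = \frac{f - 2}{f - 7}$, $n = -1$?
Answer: $\frac{189}{128} \approx 1.4766$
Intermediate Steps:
$J{\left(f \right)} = - \frac{-2 + f}{2 \left(-7 + f\right)}$ ($J{\left(f \right)} = - \frac{\left(f - 2\right) \frac{1}{f - 7}}{2} = - \frac{\left(-2 + f\right) \frac{1}{-7 + f}}{2} = - \frac{\frac{1}{-7 + f} \left(-2 + f\right)}{2} = - \frac{-2 + f}{2 \left(-7 + f\right)}$)
$N{\left(L \right)} = \frac{3}{4}$ ($N{\left(L \right)} = \frac{-1 + 4}{1 + 3} = \frac{3}{4}$)
$A{\left(B \right)} = 4 + 2 B$
$N^{3}{\left(1 \right)} A{\left(J{\left(-3 \right)} \right)} = \left(\frac{3}{4}\right)^{3} \left(4 + 2 \frac{2 - -3}{2 \left(-7 - 3\right)}\right) = \frac{27 \left(4 + 2 \frac{2 + 3}{2 \left(-10\right)}\right)}{64} = \frac{27 \left(4 + 2 \cdot \frac{1}{2} \left(- \frac{1}{10}\right) 5\right)}{64} = \frac{27 \left(4 + 2 \left(- \frac{1}{4}\right)\right)}{64} = \frac{27 \left(4 - \frac{1}{2}\right)}{64} = \frac{27}{64} \cdot \frac{7}{2} = \frac{189}{128}$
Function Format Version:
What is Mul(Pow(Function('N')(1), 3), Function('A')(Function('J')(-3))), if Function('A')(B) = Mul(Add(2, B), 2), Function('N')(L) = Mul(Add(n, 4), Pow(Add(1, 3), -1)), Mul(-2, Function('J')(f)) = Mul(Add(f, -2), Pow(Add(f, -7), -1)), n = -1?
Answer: Rational(189, 128) ≈ 1.4766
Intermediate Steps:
Function('J')(f) = Mul(Rational(-1, 2), Pow(Add(-7, f), -1), Add(-2, f)) (Function('J')(f) = Mul(Rational(-1, 2), Mul(Add(f, -2), Pow(Add(f, -7), -1))) = Mul(Rational(-1, 2), Mul(Add(-2, f), Pow(Add(-7, f), -1))) = Mul(Rational(-1, 2), Mul(Pow(Add(-7, f), -1), Add(-2, f))) = Mul(Rational(-1, 2), Pow(Add(-7, f), -1), Add(-2, f)))
Function('N')(L) = Rational(3, 4) (Function('N')(L) = Mul(Add(-1, 4), Pow(Add(1, 3), -1)) = Mul(3, Pow(4, -1)) = Mul(3, Rational(1, 4)) = Rational(3, 4))
Function('A')(B) = Add(4, Mul(2, B))
Mul(Pow(Function('N')(1), 3), Function('A')(Function('J')(-3))) = Mul(Pow(Rational(3, 4), 3), Add(4, Mul(2, Mul(Rational(1, 2), Pow(Add(-7, -3), -1), Add(2, Mul(-1, -3)))))) = Mul(Rational(27, 64), Add(4, Mul(2, Mul(Rational(1, 2), Pow(-10, -1), Add(2, 3))))) = Mul(Rational(27, 64), Add(4, Mul(2, Mul(Rational(1, 2), Rational(-1, 10), 5)))) = Mul(Rational(27, 64), Add(4, Mul(2, Rational(-1, 4)))) = Mul(Rational(27, 64), Add(4, Rational(-1, 2))) = Mul(Rational(27, 64), Rational(7, 2)) = Rational(189, 128)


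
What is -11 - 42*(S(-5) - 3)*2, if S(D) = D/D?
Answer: 157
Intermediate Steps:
S(D) = 1
-11 - 42*(S(-5) - 3)*2 = -11 - 42*(1 - 3)*2 = -11 - (-84)*2 = -11 - 42*(-4) = -11 + 168 = 157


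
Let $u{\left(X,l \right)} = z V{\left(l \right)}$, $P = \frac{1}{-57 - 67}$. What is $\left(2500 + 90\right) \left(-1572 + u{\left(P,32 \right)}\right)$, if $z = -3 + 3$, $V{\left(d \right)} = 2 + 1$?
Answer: $-4071480$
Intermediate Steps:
$V{\left(d \right)} = 3$
$z = 0$
$P = - \frac{1}{124}$ ($P = \frac{1}{-124} = - \frac{1}{124} \approx -0.0080645$)
$u{\left(X,l \right)} = 0$ ($u{\left(X,l \right)} = 0 \cdot 3 = 0$)
$\left(2500 + 90\right) \left(-1572 + u{\left(P,32 \right)}\right) = \left(2500 + 90\right) \left(-1572 + 0\right) = 2590 \left(-1572\right) = -4071480$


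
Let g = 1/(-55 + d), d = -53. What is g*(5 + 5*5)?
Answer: -5/18 ≈ -0.27778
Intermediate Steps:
g = -1/108 (g = 1/(-55 - 53) = 1/(-108) = -1/108 ≈ -0.0092593)
g*(5 + 5*5) = -(5 + 5*5)/108 = -(5 + 25)/108 = -1/108*30 = -5/18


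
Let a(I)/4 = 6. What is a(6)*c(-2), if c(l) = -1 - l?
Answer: 24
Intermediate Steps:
a(I) = 24 (a(I) = 4*6 = 24)
a(6)*c(-2) = 24*(-1 - 1*(-2)) = 24*(-1 + 2) = 24*1 = 24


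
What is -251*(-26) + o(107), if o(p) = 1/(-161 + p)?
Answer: 352403/54 ≈ 6526.0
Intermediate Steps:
-251*(-26) + o(107) = -251*(-26) + 1/(-161 + 107) = 6526 + 1/(-54) = 6526 - 1/54 = 352403/54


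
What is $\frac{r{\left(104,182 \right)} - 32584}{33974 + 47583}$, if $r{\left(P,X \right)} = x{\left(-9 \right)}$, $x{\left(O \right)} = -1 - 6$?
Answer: $- \frac{32591}{81557} \approx -0.39961$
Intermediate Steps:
$x{\left(O \right)} = -7$ ($x{\left(O \right)} = -1 - 6 = -7$)
$r{\left(P,X \right)} = -7$
$\frac{r{\left(104,182 \right)} - 32584}{33974 + 47583} = \frac{-7 - 32584}{33974 + 47583} = - \frac{32591}{81557}$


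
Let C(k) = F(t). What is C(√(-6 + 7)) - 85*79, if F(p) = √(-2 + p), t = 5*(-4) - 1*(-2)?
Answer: -6715 + 2*I*√5 ≈ -6715.0 + 4.4721*I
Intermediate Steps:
t = -18 (t = -20 + 2 = -18)
C(k) = 2*I*√5 (C(k) = √(-2 - 18) = √(-20) = 2*I*√5)
C(√(-6 + 7)) - 85*79 = 2*I*√5 - 85*79 = 2*I*√5 - 6715 = -6715 + 2*I*√5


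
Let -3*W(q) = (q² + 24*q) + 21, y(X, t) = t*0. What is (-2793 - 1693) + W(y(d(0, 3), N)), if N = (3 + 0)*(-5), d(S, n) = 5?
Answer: -4493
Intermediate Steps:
N = -15 (N = 3*(-5) = -15)
y(X, t) = 0
W(q) = -7 - 8*q - q²/3 (W(q) = -((q² + 24*q) + 21)/3 = -(21 + q² + 24*q)/3 = -7 - 8*q - q²/3)
(-2793 - 1693) + W(y(d(0, 3), N)) = (-2793 - 1693) + (-7 - 8*0 - ⅓*0²) = -4486 + (-7 + 0 - ⅓*0) = -4486 + (-7 + 0 + 0) = -4486 - 7 = -4493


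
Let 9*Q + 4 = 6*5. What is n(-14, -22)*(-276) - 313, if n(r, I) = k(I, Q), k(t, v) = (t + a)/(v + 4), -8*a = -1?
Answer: 69863/124 ≈ 563.41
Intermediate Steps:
a = ⅛ (a = -⅛*(-1) = ⅛ ≈ 0.12500)
Q = 26/9 (Q = -4/9 + (6*5)/9 = -4/9 + (⅑)*30 = -4/9 + 10/3 = 26/9 ≈ 2.8889)
k(t, v) = (⅛ + t)/(4 + v) (k(t, v) = (t + ⅛)/(v + 4) = (⅛ + t)/(4 + v))
n(r, I) = 9/496 + 9*I/62 (n(r, I) = (⅛ + I)/(4 + 26/9) = (⅛ + I)/(62/9) = 9*(⅛ + I)/62 = 9/496 + 9*I/62)
n(-14, -22)*(-276) - 313 = (9/496 + (9/62)*(-22))*(-276) - 313 = (9/496 - 99/31)*(-276) - 313 = -1575/496*(-276) - 313 = 108675/124 - 313 = 69863/124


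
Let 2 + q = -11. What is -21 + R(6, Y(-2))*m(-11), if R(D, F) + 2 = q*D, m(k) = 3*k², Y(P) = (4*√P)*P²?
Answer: -29061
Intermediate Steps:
q = -13 (q = -2 - 11 = -13)
Y(P) = 4*P^(5/2)
R(D, F) = -2 - 13*D
-21 + R(6, Y(-2))*m(-11) = -21 + (-2 - 13*6)*(3*(-11)²) = -21 + (-2 - 78)*(3*121) = -21 - 80*363 = -21 - 29040 = -29061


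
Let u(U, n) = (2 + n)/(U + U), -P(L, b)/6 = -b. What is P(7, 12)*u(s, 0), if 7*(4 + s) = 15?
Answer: -504/13 ≈ -38.769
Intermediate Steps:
s = -13/7 (s = -4 + (⅐)*15 = -4 + 15/7 = -13/7 ≈ -1.8571)
P(L, b) = 6*b (P(L, b) = -(-6)*b = 6*b)
u(U, n) = (2 + n)/(2*U) (u(U, n) = (2 + n)/((2*U)) = (2 + n)*(1/(2*U)) = (2 + n)/(2*U))
P(7, 12)*u(s, 0) = (6*12)*((2 + 0)/(2*(-13/7))) = 72*((½)*(-7/13)*2) = 72*(-7/13) = -504/13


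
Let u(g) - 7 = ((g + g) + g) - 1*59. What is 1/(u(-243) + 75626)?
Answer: 1/74845 ≈ 1.3361e-5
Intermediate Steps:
u(g) = -52 + 3*g (u(g) = 7 + (((g + g) + g) - 1*59) = 7 + ((2*g + g) - 59) = 7 + (3*g - 59) = 7 + (-59 + 3*g) = -52 + 3*g)
1/(u(-243) + 75626) = 1/((-52 + 3*(-243)) + 75626) = 1/((-52 - 729) + 75626) = 1/(-781 + 75626) = 1/74845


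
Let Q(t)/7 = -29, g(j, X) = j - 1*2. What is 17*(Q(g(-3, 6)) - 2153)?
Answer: -40052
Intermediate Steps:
g(j, X) = -2 + j (g(j, X) = j - 2 = -2 + j)
Q(t) = -203 (Q(t) = 7*(-29) = -203)
17*(Q(g(-3, 6)) - 2153) = 17*(-203 - 2153) = 17*(-2356) = -40052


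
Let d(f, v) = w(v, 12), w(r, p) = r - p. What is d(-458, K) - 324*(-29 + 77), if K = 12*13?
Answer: -15408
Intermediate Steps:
K = 156
d(f, v) = -12 + v (d(f, v) = v - 1*12 = v - 12 = -12 + v)
d(-458, K) - 324*(-29 + 77) = (-12 + 156) - 324*(-29 + 77) = 144 - 324*48 = 144 - 15552 = -15408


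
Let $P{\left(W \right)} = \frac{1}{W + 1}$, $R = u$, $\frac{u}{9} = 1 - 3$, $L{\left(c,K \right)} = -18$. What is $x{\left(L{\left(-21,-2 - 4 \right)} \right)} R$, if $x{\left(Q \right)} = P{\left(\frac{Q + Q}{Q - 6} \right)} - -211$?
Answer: $- \frac{19026}{5} \approx -3805.2$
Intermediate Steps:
$u = -18$ ($u = 9 \left(1 - 3\right) = 9 \left(-2\right) = -18$)
$R = -18$
$P{\left(W \right)} = \frac{1}{1 + W}$
$x{\left(Q \right)} = 211 + \frac{1}{1 + \frac{2 Q}{-6 + Q}}$ ($x{\left(Q \right)} = \frac{1}{1 + \frac{Q + Q}{Q - 6}} - -211 = \frac{1}{1 + \frac{2 Q}{-6 + Q}} + 211 = 211 + \frac{1}{1 + \frac{2 Q}{-6 + Q}}$)
$x{\left(L{\left(-21,-2 - 4 \right)} \right)} R = \frac{2 \left(-636 + 317 \left(-18\right)\right)}{3 \left(-2 - 18\right)} \left(-18\right) = \frac{2 \left(-636 - 5706\right)}{3 \left(-20\right)} \left(-18\right) = \frac{2}{3} \left(- \frac{1}{20}\right) \left(-6342\right) \left(-18\right) = \frac{1057}{5} \left(-18\right) = - \frac{19026}{5}$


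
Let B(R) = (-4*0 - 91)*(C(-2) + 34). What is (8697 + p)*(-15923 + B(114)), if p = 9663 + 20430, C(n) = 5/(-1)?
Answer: -720019980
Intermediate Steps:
C(n) = -5 (C(n) = 5*(-1) = -5)
p = 30093
B(R) = -2639 (B(R) = (-4*0 - 91)*(-5 + 34) = (0 - 91)*29 = -91*29 = -2639)
(8697 + p)*(-15923 + B(114)) = (8697 + 30093)*(-15923 - 2639) = 38790*(-18562) = -720019980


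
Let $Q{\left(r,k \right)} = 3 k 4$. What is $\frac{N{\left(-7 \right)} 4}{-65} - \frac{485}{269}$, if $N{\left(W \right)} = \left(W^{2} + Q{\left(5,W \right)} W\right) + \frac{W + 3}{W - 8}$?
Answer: $- \frac{10758359}{262275} \approx -41.019$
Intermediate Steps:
$Q{\left(r,k \right)} = 12 k$
$N{\left(W \right)} = 13 W^{2} + \frac{3 + W}{-8 + W}$ ($N{\left(W \right)} = \left(W^{2} + 12 W W\right) + \frac{W + 3}{W - 8} = \left(W^{2} + 12 W^{2}\right) + \frac{3 + W}{-8 + W} = 13 W^{2} + \frac{3 + W}{-8 + W}$)
$\frac{N{\left(-7 \right)} 4}{-65} - \frac{485}{269} = \frac{\frac{3 - 7 - 104 \left(-7\right)^{2} + 13 \left(-7\right)^{3}}{-8 - 7} \cdot 4}{-65} - \frac{485}{269} = \frac{3 - 7 - 5096 + 13 \left(-343\right)}{-15} \cdot 4 \left(- \frac{1}{65}\right) - \frac{485}{269} = - \frac{3 - 7 - 5096 - 4459}{15} \cdot 4 \left(- \frac{1}{65}\right) - \frac{485}{269} = \left(- \frac{1}{15}\right) \left(-9559\right) 4 \left(- \frac{1}{65}\right) - \frac{485}{269} = \frac{9559}{15} \cdot 4 \left(- \frac{1}{65}\right) - \frac{485}{269} = \frac{38236}{15} \left(- \frac{1}{65}\right) - \frac{485}{269} = - \frac{38236}{975} - \frac{485}{269} = - \frac{10758359}{262275}$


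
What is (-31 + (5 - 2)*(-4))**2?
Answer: 1849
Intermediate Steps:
(-31 + (5 - 2)*(-4))**2 = (-31 + 3*(-4))**2 = (-31 - 12)**2 = (-43)**2 = 1849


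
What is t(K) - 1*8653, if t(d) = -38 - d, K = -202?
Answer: -8489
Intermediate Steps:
t(K) - 1*8653 = (-38 - 1*(-202)) - 1*8653 = (-38 + 202) - 8653 = 164 - 8653 = -8489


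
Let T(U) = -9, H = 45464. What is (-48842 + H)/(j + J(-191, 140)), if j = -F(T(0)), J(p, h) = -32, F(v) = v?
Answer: 3378/23 ≈ 146.87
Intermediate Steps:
j = 9 (j = -1*(-9) = 9)
(-48842 + H)/(j + J(-191, 140)) = (-48842 + 45464)/(9 - 32) = -3378/(-23) = -3378*(-1/23) = 3378/23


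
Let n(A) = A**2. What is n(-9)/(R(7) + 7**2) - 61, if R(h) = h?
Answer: -3335/56 ≈ -59.554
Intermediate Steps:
n(-9)/(R(7) + 7**2) - 61 = (-9)**2/(7 + 7**2) - 61 = 81/(7 + 49) - 61 = 81/56 - 61 = -3335/56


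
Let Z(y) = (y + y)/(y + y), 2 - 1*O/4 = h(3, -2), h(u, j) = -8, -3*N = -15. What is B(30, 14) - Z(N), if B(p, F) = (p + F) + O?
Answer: 83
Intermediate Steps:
N = 5 (N = -⅓*(-15) = 5)
O = 40 (O = 8 - 4*(-8) = 8 + 32 = 40)
Z(y) = 1 (Z(y) = (2*y)/((2*y)) = (2*y)*(1/(2*y)) = 1)
B(p, F) = 40 + F + p (B(p, F) = (p + F) + 40 = (F + p) + 40 = 40 + F + p)
B(30, 14) - Z(N) = (40 + 14 + 30) - 1*1 = 84 - 1 = 83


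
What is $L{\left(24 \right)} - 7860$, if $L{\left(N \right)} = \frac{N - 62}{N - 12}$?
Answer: $- \frac{47179}{6} \approx -7863.2$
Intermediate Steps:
$L{\left(N \right)} = \frac{-62 + N}{-12 + N}$
$L{\left(24 \right)} - 7860 = \frac{-62 + 24}{-12 + 24} - 7860 = \frac{1}{12} \left(-38\right) - 7860 = - \frac{19}{6} - 7860 = - \frac{47179}{6}$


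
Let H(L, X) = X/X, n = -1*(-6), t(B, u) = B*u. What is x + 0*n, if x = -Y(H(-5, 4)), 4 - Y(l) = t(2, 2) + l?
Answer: 1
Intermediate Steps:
n = 6
H(L, X) = 1
Y(l) = -l (Y(l) = 4 - (2*2 + l) = 4 - (4 + l) = 4 + (-4 - l) = -l)
x = 1 (x = -(-1) = -1*(-1) = 1)
x + 0*n = 1 + 0*6 = 1 + 0 = 1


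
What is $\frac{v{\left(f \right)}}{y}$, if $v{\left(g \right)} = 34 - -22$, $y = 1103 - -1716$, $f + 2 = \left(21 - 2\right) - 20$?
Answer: $\frac{56}{2819} \approx 0.019865$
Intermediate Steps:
$f = -3$ ($f = -2 + \left(\left(21 - 2\right) - 20\right) = -2 + \left(19 - 20\right) = -2 - 1 = -3$)
$y = 2819$ ($y = 1103 + 1716 = 2819$)
$v{\left(g \right)} = 56$ ($v{\left(g \right)} = 34 + 22 = 56$)
$\frac{v{\left(f \right)}}{y} = \frac{56}{2819}$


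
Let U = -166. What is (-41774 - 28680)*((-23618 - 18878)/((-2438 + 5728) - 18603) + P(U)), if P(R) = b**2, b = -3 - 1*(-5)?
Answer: -7309461592/15313 ≈ -4.7734e+5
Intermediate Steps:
b = 2 (b = -3 + 5 = 2)
P(R) = 4 (P(R) = 2**2 = 4)
(-41774 - 28680)*((-23618 - 18878)/((-2438 + 5728) - 18603) + P(U)) = (-41774 - 28680)*((-23618 - 18878)/((-2438 + 5728) - 18603) + 4) = -70454*(-42496/(3290 - 18603) + 4) = -70454*(-42496/(-15313) + 4) = -70454*(-42496*(-1/15313) + 4) = -70454*(42496/15313 + 4) = -70454*103748/15313 = -7309461592/15313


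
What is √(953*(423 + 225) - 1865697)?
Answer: I*√1248153 ≈ 1117.2*I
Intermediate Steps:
√(953*(423 + 225) - 1865697) = √(953*648 - 1865697) = √(617544 - 1865697) = √(-1248153) = I*√1248153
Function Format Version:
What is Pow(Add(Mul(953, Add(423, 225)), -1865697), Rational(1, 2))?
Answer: Mul(I, Pow(1248153, Rational(1, 2))) ≈ Mul(1117.2, I)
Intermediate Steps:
Pow(Add(Mul(953, Add(423, 225)), -1865697), Rational(1, 2)) = Pow(Add(Mul(953, 648), -1865697), Rational(1, 2)) = Pow(Add(617544, -1865697), Rational(1, 2)) = Pow(-1248153, Rational(1, 2)) = Mul(I, Pow(1248153, Rational(1, 2)))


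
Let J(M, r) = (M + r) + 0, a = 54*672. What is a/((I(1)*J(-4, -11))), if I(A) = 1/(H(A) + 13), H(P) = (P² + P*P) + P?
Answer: -193536/5 ≈ -38707.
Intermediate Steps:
a = 36288
H(P) = P + 2*P² (H(P) = (P² + P²) + P = 2*P² + P = P + 2*P²)
J(M, r) = M + r
I(A) = 1/(13 + A*(1 + 2*A)) (I(A) = 1/(A*(1 + 2*A) + 13) = 1/(13 + A*(1 + 2*A)))
a/((I(1)*J(-4, -11))) = 36288/(((-4 - 11)/(13 + 1*(1 + 2*1)))) = 36288/((-15/(13 + 1*(1 + 2)))) = 36288/((-15/(13 + 1*3))) = 36288/((-15/(13 + 3))) = 36288/((-15/16)) = 36288/(((1/16)*(-15))) = 36288/(-15/16) = 36288*(-16/15) = -193536/5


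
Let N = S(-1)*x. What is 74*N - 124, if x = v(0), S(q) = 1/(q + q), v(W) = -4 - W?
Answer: 24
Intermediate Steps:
S(q) = 1/(2*q)
x = -4 (x = -4 - 1*0 = -4 + 0 = -4)
N = 2 (N = ((½)/(-1))*(-4) = ((½)*(-1))*(-4) = -½*(-4) = 2)
74*N - 124 = 74*2 - 124 = 148 - 124 = 24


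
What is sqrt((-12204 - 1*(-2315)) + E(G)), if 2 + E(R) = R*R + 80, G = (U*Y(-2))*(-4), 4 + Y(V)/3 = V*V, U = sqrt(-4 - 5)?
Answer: I*sqrt(9811) ≈ 99.051*I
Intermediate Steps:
U = 3*I (U = sqrt(-9) = 3*I ≈ 3.0*I)
Y(V) = -12 + 3*V**2 (Y(V) = -12 + 3*(V*V) = -12 + 3*V**2)
G = 0 (G = ((3*I)*(-12 + 3*(-2)**2))*(-4) = ((3*I)*(-12 + 3*4))*(-4) = ((3*I)*(-12 + 12))*(-4) = ((3*I)*0)*(-4) = 0*(-4) = 0)
E(R) = 78 + R**2 (E(R) = -2 + (R*R + 80) = -2 + (R**2 + 80) = -2 + (80 + R**2) = 78 + R**2)
sqrt((-12204 - 1*(-2315)) + E(G)) = sqrt((-12204 - 1*(-2315)) + (78 + 0**2)) = sqrt((-12204 + 2315) + (78 + 0)) = sqrt(-9889 + 78) = sqrt(-9811) = I*sqrt(9811)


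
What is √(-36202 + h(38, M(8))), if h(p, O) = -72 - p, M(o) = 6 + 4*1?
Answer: 2*I*√9078 ≈ 190.56*I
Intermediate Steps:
M(o) = 10 (M(o) = 6 + 4 = 10)
√(-36202 + h(38, M(8))) = √(-36202 + (-72 - 1*38)) = √(-36202 + (-72 - 38)) = √(-36202 - 110) = √(-36312) = 2*I*√9078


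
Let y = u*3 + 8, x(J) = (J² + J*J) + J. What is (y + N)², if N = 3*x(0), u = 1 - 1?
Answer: 64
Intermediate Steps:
u = 0
x(J) = J + 2*J² (x(J) = (J² + J²) + J = 2*J² + J = J + 2*J²)
y = 8 (y = 0*3 + 8 = 0 + 8 = 8)
N = 0 (N = 3*(0*(1 + 2*0)) = 3*(0*(1 + 0)) = 3*(0*1) = 3*0 = 0)
(y + N)² = (8 + 0)² = 8² = 64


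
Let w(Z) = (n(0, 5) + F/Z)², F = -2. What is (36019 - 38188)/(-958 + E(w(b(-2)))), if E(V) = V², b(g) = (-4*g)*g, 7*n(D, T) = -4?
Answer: 7110340608/3140352181 ≈ 2.2642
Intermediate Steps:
n(D, T) = -4/7 (n(D, T) = (⅐)*(-4) = -4/7)
b(g) = -4*g²
w(Z) = (-4/7 - 2/Z)²
(36019 - 38188)/(-958 + E(w(b(-2)))) = (36019 - 38188)/(-958 + (4*(7 + 2*(-4*(-2)²))²/(49*(-4*(-2)²)²))²) = -2169/(-958 + (4*(7 + 2*(-4*4))²/(49*(-4*4)²))²) = -2169/(-958 + ((4/49)*(7 + 2*(-16))²/(-16)²)²) = -2169/(-958 + ((4/49)*(1/256)*(7 - 32)²)²) = -2169/(-958 + ((4/49)*(1/256)*(-25)²)²) = -2169/(-958 + ((4/49)*(1/256)*625)²) = -2169/(-958 + (625/3136)²) = -2169/(-958 + 390625/9834496) = -2169/(-9421056543/9834496) = -2169*(-9834496/9421056543) = 7110340608/3140352181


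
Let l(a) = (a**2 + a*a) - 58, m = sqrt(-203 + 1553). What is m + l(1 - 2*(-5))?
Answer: 184 + 15*sqrt(6) ≈ 220.74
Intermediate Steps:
m = 15*sqrt(6) (m = sqrt(1350) = 15*sqrt(6) ≈ 36.742)
l(a) = -58 + 2*a**2 (l(a) = (a**2 + a**2) - 58 = 2*a**2 - 58 = -58 + 2*a**2)
m + l(1 - 2*(-5)) = 15*sqrt(6) + (-58 + 2*(1 - 2*(-5))**2) = 15*sqrt(6) + (-58 + 2*(1 + 10)**2) = 15*sqrt(6) + (-58 + 2*11**2) = 15*sqrt(6) + (-58 + 2*121) = 15*sqrt(6) + (-58 + 242) = 15*sqrt(6) + 184 = 184 + 15*sqrt(6)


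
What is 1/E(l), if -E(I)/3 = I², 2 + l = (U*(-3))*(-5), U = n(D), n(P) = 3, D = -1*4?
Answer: -1/5547 ≈ -0.00018028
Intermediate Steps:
D = -4
U = 3
l = 43 (l = -2 + (3*(-3))*(-5) = -2 - 9*(-5) = -2 + 45 = 43)
E(I) = -3*I²
1/E(l) = 1/(-3*43²) = 1/(-3*1849) = 1/(-5547) = -1/5547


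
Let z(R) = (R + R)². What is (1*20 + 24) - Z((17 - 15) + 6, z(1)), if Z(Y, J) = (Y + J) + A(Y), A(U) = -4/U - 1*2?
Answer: 69/2 ≈ 34.500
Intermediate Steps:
A(U) = -2 - 4/U (A(U) = -4/U - 2 = -2 - 4/U)
z(R) = 4*R² (z(R) = (2*R)² = 4*R²)
Z(Y, J) = -2 + J + Y - 4/Y (Z(Y, J) = (Y + J) + (-2 - 4/Y) = (J + Y) + (-2 - 4/Y) = -2 + J + Y - 4/Y)
(1*20 + 24) - Z((17 - 15) + 6, z(1)) = (1*20 + 24) - (-2 + 4*1² + ((17 - 15) + 6) - 4/((17 - 15) + 6)) = (20 + 24) - (-2 + 4*1 + (2 + 6) - 4/(2 + 6)) = 44 - (-2 + 4 + 8 - 4/8) = 44 - (-2 + 4 + 8 - 4*⅛) = 44 - (-2 + 4 + 8 - ½) = 44 - 1*19/2 = 44 - 19/2 = 69/2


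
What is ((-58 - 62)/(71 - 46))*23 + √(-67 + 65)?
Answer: -552/5 + I*√2 ≈ -110.4 + 1.4142*I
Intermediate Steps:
((-58 - 62)/(71 - 46))*23 + √(-67 + 65) = -120/25*23 + √(-2) = -120*1/25*23 + I*√2 = -24/5*23 + I*√2 = -552/5 + I*√2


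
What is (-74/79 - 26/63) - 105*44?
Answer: -23000456/4977 ≈ -4621.4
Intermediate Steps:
(-74/79 - 26/63) - 105*44 = (-74*1/79 - 26*1/63) - 4620 = (-74/79 - 26/63) - 4620 = -6716/4977 - 4620 = -23000456/4977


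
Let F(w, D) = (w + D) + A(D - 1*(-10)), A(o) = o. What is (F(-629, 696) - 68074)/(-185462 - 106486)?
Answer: 67301/291948 ≈ 0.23052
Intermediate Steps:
F(w, D) = 10 + w + 2*D (F(w, D) = (w + D) + (D - 1*(-10)) = (D + w) + (D + 10) = (D + w) + (10 + D) = 10 + w + 2*D)
(F(-629, 696) - 68074)/(-185462 - 106486) = ((10 - 629 + 2*696) - 68074)/(-185462 - 106486) = ((10 - 629 + 1392) - 68074)/(-291948) = (773 - 68074)*(-1/291948) = -67301*(-1/291948) = 67301/291948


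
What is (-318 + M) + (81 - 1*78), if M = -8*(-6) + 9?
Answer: -258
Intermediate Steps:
M = 57 (M = 48 + 9 = 57)
(-318 + M) + (81 - 1*78) = (-318 + 57) + (81 - 1*78) = -261 + (81 - 78) = -261 + 3 = -258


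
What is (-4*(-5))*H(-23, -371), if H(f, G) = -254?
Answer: -5080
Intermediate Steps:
(-4*(-5))*H(-23, -371) = -4*(-5)*(-254) = 20*(-254) = -5080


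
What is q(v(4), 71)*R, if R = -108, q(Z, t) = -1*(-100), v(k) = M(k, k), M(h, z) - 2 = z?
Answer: -10800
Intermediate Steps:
M(h, z) = 2 + z
v(k) = 2 + k
q(Z, t) = 100
q(v(4), 71)*R = 100*(-108) = -10800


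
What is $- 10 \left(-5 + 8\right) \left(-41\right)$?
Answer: $1230$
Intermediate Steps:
$- 10 \left(-5 + 8\right) \left(-41\right) = \left(-10\right) 3 \left(-41\right) = \left(-30\right) \left(-41\right) = 1230$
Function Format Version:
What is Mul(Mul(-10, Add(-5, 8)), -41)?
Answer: 1230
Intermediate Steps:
Mul(Mul(-10, Add(-5, 8)), -41) = Mul(Mul(-10, 3), -41) = Mul(-30, -41) = 1230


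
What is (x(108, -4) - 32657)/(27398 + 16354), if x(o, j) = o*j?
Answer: -33089/43752 ≈ -0.75629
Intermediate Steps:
x(o, j) = j*o
(x(108, -4) - 32657)/(27398 + 16354) = (-4*108 - 32657)/(27398 + 16354) = (-432 - 32657)/43752 = -33089*1/43752 = -33089/43752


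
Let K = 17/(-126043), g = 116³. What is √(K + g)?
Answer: √24797701649009973/126043 ≈ 1249.4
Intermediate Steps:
g = 1560896
K = -17/126043 (K = -1/126043*17 = -17/126043 ≈ -0.00013487)
√(K + g) = √(-17/126043 + 1560896) = √(196740014511/126043) = √24797701649009973/126043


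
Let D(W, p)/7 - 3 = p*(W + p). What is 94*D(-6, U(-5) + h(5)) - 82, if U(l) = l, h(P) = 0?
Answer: 38082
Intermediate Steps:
D(W, p) = 21 + 7*p*(W + p) (D(W, p) = 21 + 7*(p*(W + p)) = 21 + 7*p*(W + p))
94*D(-6, U(-5) + h(5)) - 82 = 94*(21 + 7*(-5 + 0)² + 7*(-6)*(-5 + 0)) - 82 = 94*(21 + 7*(-5)² + 7*(-6)*(-5)) - 82 = 94*(21 + 7*25 + 210) - 82 = 94*(21 + 175 + 210) - 82 = 94*406 - 82 = 38164 - 82 = 38082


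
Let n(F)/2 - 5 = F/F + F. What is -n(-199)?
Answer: 386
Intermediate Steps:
n(F) = 12 + 2*F (n(F) = 10 + 2*(F/F + F) = 10 + 2*(1 + F) = 10 + (2 + 2*F) = 12 + 2*F)
-n(-199) = -(12 + 2*(-199)) = -(12 - 398) = -1*(-386) = 386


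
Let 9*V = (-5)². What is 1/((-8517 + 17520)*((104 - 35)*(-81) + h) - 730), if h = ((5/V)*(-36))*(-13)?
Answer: -5/213671849 ≈ -2.3400e-8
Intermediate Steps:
V = 25/9 (V = (⅑)*(-5)² = (⅑)*25 = 25/9 ≈ 2.7778)
h = 4212/5 (h = ((5/(25/9))*(-36))*(-13) = ((5*(9/25))*(-36))*(-13) = ((9/5)*(-36))*(-13) = -324/5*(-13) = 4212/5 ≈ 842.40)
1/((-8517 + 17520)*((104 - 35)*(-81) + h) - 730) = 1/((-8517 + 17520)*((104 - 35)*(-81) + 4212/5) - 730) = 1/(9003*(69*(-81) + 4212/5) - 730) = 1/(9003*(-5589 + 4212/5) - 730) = 1/(9003*(-23733/5) - 730) = 1/(-213668199/5 - 730) = 1/(-213671849/5) = -5/213671849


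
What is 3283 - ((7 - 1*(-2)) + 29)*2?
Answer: 3207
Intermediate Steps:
3283 - ((7 - 1*(-2)) + 29)*2 = 3283 - ((7 + 2) + 29)*2 = 3283 - (9 + 29)*2 = 3283 - 38*2 = 3283 - 1*76 = 3283 - 76 = 3207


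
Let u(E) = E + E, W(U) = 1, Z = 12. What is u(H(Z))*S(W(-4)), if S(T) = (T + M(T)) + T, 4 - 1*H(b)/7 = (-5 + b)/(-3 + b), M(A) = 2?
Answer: 1624/9 ≈ 180.44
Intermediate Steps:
H(b) = 28 - 7*(-5 + b)/(-3 + b)
u(E) = 2*E
S(T) = 2 + 2*T (S(T) = (T + 2) + T = (2 + T) + T = 2 + 2*T)
u(H(Z))*S(W(-4)) = (2*(7*(-7 + 3*12)/(-3 + 12)))*(2 + 2*1) = (2*(7*(-7 + 36)/9))*(2 + 2) = (2*(7*(⅑)*29))*4 = (2*(203/9))*4 = (406/9)*4 = 1624/9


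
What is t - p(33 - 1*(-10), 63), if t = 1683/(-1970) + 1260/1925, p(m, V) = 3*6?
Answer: -394389/21670 ≈ -18.200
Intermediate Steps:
p(m, V) = 18
t = -4329/21670 (t = 1683*(-1/1970) + 1260*(1/1925) = -1683/1970 + 36/55 = -4329/21670 ≈ -0.19977)
t - p(33 - 1*(-10), 63) = -4329/21670 - 1*18 = -4329/21670 - 18 = -394389/21670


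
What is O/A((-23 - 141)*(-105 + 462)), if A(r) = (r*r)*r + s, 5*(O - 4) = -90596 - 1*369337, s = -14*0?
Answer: 459913/1003474167312960 ≈ 4.5832e-10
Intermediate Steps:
s = 0
O = -459913/5 (O = 4 + (-90596 - 1*369337)/5 = 4 + (-90596 - 369337)/5 = 4 + (⅕)*(-459933) = 4 - 459933/5 = -459913/5 ≈ -91983.)
A(r) = r³ (A(r) = (r*r)*r + 0 = r²*r + 0 = r³ + 0 = r³)
O/A((-23 - 141)*(-105 + 462)) = -459913*1/((-105 + 462)³*(-23 - 141)³)/5 = -459913/(5*((-164*357)³)) = -459913/(5*((-58548)³)) = -459913/5/(-200694833462592) = -459913/5*(-1/200694833462592) = 459913/1003474167312960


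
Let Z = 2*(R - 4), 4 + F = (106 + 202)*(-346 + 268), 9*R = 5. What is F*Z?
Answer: 1489736/9 ≈ 1.6553e+5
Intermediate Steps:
R = 5/9 (R = (⅑)*5 = 5/9 ≈ 0.55556)
F = -24028 (F = -4 + (106 + 202)*(-346 + 268) = -4 + 308*(-78) = -4 - 24024 = -24028)
Z = -62/9 (Z = 2*(5/9 - 4) = 2*(-31/9) = -62/9 ≈ -6.8889)
F*Z = -24028*(-62/9) = 1489736/9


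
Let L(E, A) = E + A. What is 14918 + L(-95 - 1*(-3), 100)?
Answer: 14926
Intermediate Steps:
L(E, A) = A + E
14918 + L(-95 - 1*(-3), 100) = 14918 + (100 + (-95 - 1*(-3))) = 14918 + (100 + (-95 + 3)) = 14918 + (100 - 92) = 14918 + 8 = 14926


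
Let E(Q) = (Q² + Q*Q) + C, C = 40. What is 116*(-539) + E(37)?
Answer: -59746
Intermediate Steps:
E(Q) = 40 + 2*Q² (E(Q) = (Q² + Q*Q) + 40 = (Q² + Q²) + 40 = 2*Q² + 40 = 40 + 2*Q²)
116*(-539) + E(37) = 116*(-539) + (40 + 2*37²) = -62524 + (40 + 2*1369) = -62524 + (40 + 2738) = -62524 + 2778 = -59746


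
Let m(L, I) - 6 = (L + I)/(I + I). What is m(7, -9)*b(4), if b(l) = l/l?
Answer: 55/9 ≈ 6.1111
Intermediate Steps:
b(l) = 1
m(L, I) = 6 + (I + L)/(2*I) (m(L, I) = 6 + (L + I)/(I + I) = 6 + (I + L)/((2*I)) = 6 + (I + L)*(1/(2*I)) = 6 + (I + L)/(2*I))
m(7, -9)*b(4) = ((½)*(7 + 13*(-9))/(-9))*1 = ((½)*(-⅑)*(7 - 117))*1 = ((½)*(-⅑)*(-110))*1 = (55/9)*1 = 55/9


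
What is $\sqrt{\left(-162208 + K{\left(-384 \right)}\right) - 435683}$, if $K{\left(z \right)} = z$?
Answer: $15 i \sqrt{2659} \approx 773.48 i$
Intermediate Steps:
$\sqrt{\left(-162208 + K{\left(-384 \right)}\right) - 435683} = \sqrt{\left(-162208 - 384\right) - 435683} = \sqrt{-162592 - 435683} = \sqrt{-598275} = 15 i \sqrt{2659}$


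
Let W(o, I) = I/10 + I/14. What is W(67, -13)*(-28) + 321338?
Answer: 1607002/5 ≈ 3.2140e+5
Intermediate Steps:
W(o, I) = 6*I/35 (W(o, I) = I*(1/10) + I*(1/14) = I/10 + I/14 = 6*I/35)
W(67, -13)*(-28) + 321338 = ((6/35)*(-13))*(-28) + 321338 = -78/35*(-28) + 321338 = 312/5 + 321338 = 1607002/5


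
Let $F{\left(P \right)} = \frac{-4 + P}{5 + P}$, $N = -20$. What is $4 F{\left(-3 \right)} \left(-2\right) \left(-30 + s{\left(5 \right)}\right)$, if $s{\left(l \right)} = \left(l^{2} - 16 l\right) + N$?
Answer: $-2940$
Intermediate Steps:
$F{\left(P \right)} = \frac{-4 + P}{5 + P}$
$s{\left(l \right)} = -20 + l^{2} - 16 l$ ($s{\left(l \right)} = \left(l^{2} - 16 l\right) - 20 = -20 + l^{2} - 16 l$)
$4 F{\left(-3 \right)} \left(-2\right) \left(-30 + s{\left(5 \right)}\right) = 4 \frac{-4 - 3}{5 - 3} \left(-2\right) \left(-30 - \left(100 - 25\right)\right) = 4 \cdot \frac{1}{2} \left(-7\right) \left(-2\right) \left(-30 - 75\right) = 4 \left(- \frac{7}{2}\right) \left(-2\right) \left(-105\right) = \left(-14\right) \left(-2\right) \left(-105\right) = 28 \left(-105\right) = -2940$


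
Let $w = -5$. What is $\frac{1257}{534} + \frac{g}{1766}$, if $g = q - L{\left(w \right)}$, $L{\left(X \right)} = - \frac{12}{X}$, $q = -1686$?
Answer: $\frac{1098547}{785870} \approx 1.3979$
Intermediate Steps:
$g = - \frac{8442}{5}$ ($g = -1686 - - \frac{12}{-5} = -1686 - \left(-12\right) \left(- \frac{1}{5}\right) = -1686 - \frac{12}{5} = - \frac{8442}{5} \approx -1688.4$)
$\frac{1257}{534} + \frac{g}{1766} = \frac{1257}{534} - \frac{8442}{5 \cdot 1766} = 1257 \cdot \frac{1}{534} - \frac{4221}{4415} = \frac{419}{178} - \frac{4221}{4415} = \frac{1098547}{785870}$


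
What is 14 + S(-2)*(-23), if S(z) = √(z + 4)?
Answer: 14 - 23*√2 ≈ -18.527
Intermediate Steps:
S(z) = √(4 + z)
14 + S(-2)*(-23) = 14 + √(4 - 2)*(-23) = 14 + √2*(-23) = 14 - 23*√2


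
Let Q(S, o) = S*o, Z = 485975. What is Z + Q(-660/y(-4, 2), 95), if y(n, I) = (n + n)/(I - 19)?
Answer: 705475/2 ≈ 3.5274e+5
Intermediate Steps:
y(n, I) = 2*n/(-19 + I) (y(n, I) = (2*n)/(-19 + I) = 2*n/(-19 + I))
Z + Q(-660/y(-4, 2), 95) = 485975 - 660/(2*(-4)/(-19 + 2))*95 = 485975 - 660/(2*(-4)/(-17))*95 = 485975 - 660/(2*(-4)*(-1/17))*95 = 485975 - 660/8/17*95 = 485975 - 660*17/8*95 = 485975 - 2805/2*95 = 485975 - 266475/2 = 705475/2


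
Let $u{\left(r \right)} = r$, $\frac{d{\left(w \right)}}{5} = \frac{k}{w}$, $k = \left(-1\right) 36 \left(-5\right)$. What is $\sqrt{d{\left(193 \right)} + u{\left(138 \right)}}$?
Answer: $\frac{\sqrt{5314062}}{193} \approx 11.944$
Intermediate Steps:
$k = 180$ ($k = \left(-36\right) \left(-5\right) = 180$)
$d{\left(w \right)} = \frac{900}{w}$ ($d{\left(w \right)} = 5 \frac{180}{w} = \frac{900}{w}$)
$\sqrt{d{\left(193 \right)} + u{\left(138 \right)}} = \sqrt{\frac{900}{193} + 138} = \sqrt{\frac{27534}{193}} = \frac{\sqrt{5314062}}{193}$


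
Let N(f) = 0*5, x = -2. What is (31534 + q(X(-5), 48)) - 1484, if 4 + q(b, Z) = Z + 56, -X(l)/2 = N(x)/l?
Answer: 30150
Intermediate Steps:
N(f) = 0
X(l) = 0 (X(l) = -0/l = -2*0 = 0)
q(b, Z) = 52 + Z (q(b, Z) = -4 + (Z + 56) = -4 + (56 + Z) = 52 + Z)
(31534 + q(X(-5), 48)) - 1484 = (31534 + (52 + 48)) - 1484 = (31534 + 100) - 1484 = 31634 - 1484 = 30150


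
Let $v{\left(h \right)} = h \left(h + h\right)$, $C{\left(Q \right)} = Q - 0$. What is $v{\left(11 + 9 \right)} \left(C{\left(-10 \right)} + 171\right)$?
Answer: $128800$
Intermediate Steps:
$C{\left(Q \right)} = Q$ ($C{\left(Q \right)} = Q + 0 = Q$)
$v{\left(h \right)} = 2 h^{2}$ ($v{\left(h \right)} = h 2 h = 2 h^{2}$)
$v{\left(11 + 9 \right)} \left(C{\left(-10 \right)} + 171\right) = 2 \left(11 + 9\right)^{2} \left(-10 + 171\right) = 2 \cdot 20^{2} \cdot 161 = 2 \cdot 400 \cdot 161 = 800 \cdot 161 = 128800$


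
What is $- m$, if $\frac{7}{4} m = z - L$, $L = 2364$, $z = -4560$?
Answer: $\frac{27696}{7} \approx 3956.6$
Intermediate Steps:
$m = - \frac{27696}{7}$ ($m = \frac{4 \left(-4560 - 2364\right)}{7} = \frac{4}{7} \left(-6924\right) = - \frac{27696}{7} \approx -3956.6$)
$- m = \left(-1\right) \left(- \frac{27696}{7}\right) = \frac{27696}{7}$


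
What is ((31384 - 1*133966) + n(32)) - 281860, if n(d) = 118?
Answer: -384324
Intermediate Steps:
((31384 - 1*133966) + n(32)) - 281860 = ((31384 - 1*133966) + 118) - 281860 = ((31384 - 133966) + 118) - 281860 = (-102582 + 118) - 281860 = -102464 - 281860 = -384324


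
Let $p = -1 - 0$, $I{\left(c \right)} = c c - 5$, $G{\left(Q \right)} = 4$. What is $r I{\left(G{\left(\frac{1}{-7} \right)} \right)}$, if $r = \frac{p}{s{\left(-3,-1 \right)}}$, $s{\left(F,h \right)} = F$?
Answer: $\frac{11}{3} \approx 3.6667$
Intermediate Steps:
$I{\left(c \right)} = -5 + c^{2}$ ($I{\left(c \right)} = c^{2} - 5 = -5 + c^{2}$)
$p = -1$ ($p = -1 + 0 = -1$)
$r = \frac{1}{3}$ ($r = - \frac{1}{-3} = \left(-1\right) \left(- \frac{1}{3}\right) = \frac{1}{3} \approx 0.33333$)
$r I{\left(G{\left(\frac{1}{-7} \right)} \right)} = \frac{-5 + 4^{2}}{3} = \frac{-5 + 16}{3} = \frac{1}{3} \cdot 11 = \frac{11}{3}$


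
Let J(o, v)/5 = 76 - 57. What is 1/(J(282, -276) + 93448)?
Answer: 1/93543 ≈ 1.0690e-5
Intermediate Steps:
J(o, v) = 95 (J(o, v) = 5*(76 - 57) = 5*19 = 95)
1/(J(282, -276) + 93448) = 1/(95 + 93448) = 1/93543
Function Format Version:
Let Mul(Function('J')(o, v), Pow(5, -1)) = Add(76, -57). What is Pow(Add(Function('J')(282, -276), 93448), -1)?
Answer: Rational(1, 93543) ≈ 1.0690e-5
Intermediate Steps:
Function('J')(o, v) = 95 (Function('J')(o, v) = Mul(5, Add(76, -57)) = Mul(5, 19) = 95)
Pow(Add(Function('J')(282, -276), 93448), -1) = Pow(Add(95, 93448), -1) = Pow(93543, -1) = Rational(1, 93543)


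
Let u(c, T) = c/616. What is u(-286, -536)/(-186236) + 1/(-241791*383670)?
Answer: 86141298143/34553464978641840 ≈ 2.4930e-6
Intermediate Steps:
u(c, T) = c/616 (u(c, T) = c*(1/616) = c/616)
u(-286, -536)/(-186236) + 1/(-241791*383670) = ((1/616)*(-286))/(-186236) + 1/(-241791*383670) = -13/28*(-1/186236) - 1/241791*1/383670 = 13/5214608 - 1/92767952970 = 86141298143/34553464978641840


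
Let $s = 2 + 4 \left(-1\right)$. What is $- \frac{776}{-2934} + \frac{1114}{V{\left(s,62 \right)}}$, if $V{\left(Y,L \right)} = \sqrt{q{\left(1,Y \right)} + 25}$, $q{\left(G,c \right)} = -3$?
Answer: $\frac{388}{1467} + \frac{557 \sqrt{22}}{11} \approx 237.77$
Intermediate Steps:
$s = -2$ ($s = 2 - 4 = -2$)
$V{\left(Y,L \right)} = \sqrt{22}$ ($V{\left(Y,L \right)} = \sqrt{-3 + 25} = \sqrt{22}$)
$- \frac{776}{-2934} + \frac{1114}{V{\left(s,62 \right)}} = - \frac{776}{-2934} + \frac{1114}{\sqrt{22}} = \left(-776\right) \left(- \frac{1}{2934}\right) + 1114 \frac{\sqrt{22}}{22} = \frac{388}{1467} + \frac{557 \sqrt{22}}{11}$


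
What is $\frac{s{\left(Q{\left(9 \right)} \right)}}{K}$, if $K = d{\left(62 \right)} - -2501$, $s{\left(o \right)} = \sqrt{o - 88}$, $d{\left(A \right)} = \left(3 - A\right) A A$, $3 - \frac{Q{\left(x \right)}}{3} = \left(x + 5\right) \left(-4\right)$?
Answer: $- \frac{\sqrt{89}}{224295} \approx -4.2061 \cdot 10^{-5}$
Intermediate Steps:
$Q{\left(x \right)} = 69 + 12 x$ ($Q{\left(x \right)} = 9 - 3 \left(x + 5\right) \left(-4\right) = 9 - 3 \left(5 + x\right) \left(-4\right) = 9 - 3 \left(-20 - 4 x\right) = 9 + \left(60 + 12 x\right) = 69 + 12 x$)
$d{\left(A \right)} = A^{2} \left(3 - A\right)$ ($d{\left(A \right)} = A \left(3 - A\right) A = A^{2} \left(3 - A\right)$)
$s{\left(o \right)} = \sqrt{-88 + o}$
$K = -224295$ ($K = 62^{2} \left(3 - 62\right) - -2501 = 3844 \left(3 - 62\right) + 2501 = 3844 \left(-59\right) + 2501 = -226796 + 2501 = -224295$)
$\frac{s{\left(Q{\left(9 \right)} \right)}}{K} = \frac{\sqrt{-88 + \left(69 + 12 \cdot 9\right)}}{-224295} = \sqrt{-88 + \left(69 + 108\right)} \left(- \frac{1}{224295}\right) = \sqrt{-88 + 177} \left(- \frac{1}{224295}\right) = \sqrt{89} \left(- \frac{1}{224295}\right) = - \frac{\sqrt{89}}{224295}$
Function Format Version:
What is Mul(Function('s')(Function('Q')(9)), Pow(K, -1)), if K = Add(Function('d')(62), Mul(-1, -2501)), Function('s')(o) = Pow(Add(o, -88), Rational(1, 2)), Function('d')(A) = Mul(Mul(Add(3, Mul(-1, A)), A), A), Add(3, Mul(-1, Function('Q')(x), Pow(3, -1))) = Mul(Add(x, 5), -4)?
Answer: Mul(Rational(-1, 224295), Pow(89, Rational(1, 2))) ≈ -4.2061e-5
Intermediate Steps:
Function('Q')(x) = Add(69, Mul(12, x)) (Function('Q')(x) = Add(9, Mul(-3, Mul(Add(x, 5), -4))) = Add(9, Mul(-3, Mul(Add(5, x), -4))) = Add(9, Mul(-3, Add(-20, Mul(-4, x)))) = Add(9, Add(60, Mul(12, x))) = Add(69, Mul(12, x)))
Function('d')(A) = Mul(Pow(A, 2), Add(3, Mul(-1, A))) (Function('d')(A) = Mul(Mul(A, Add(3, Mul(-1, A))), A) = Mul(Pow(A, 2), Add(3, Mul(-1, A))))
Function('s')(o) = Pow(Add(-88, o), Rational(1, 2))
K = -224295 (K = Add(Mul(Pow(62, 2), Add(3, Mul(-1, 62))), Mul(-1, -2501)) = Add(Mul(3844, Add(3, -62)), 2501) = Add(Mul(3844, -59), 2501) = Add(-226796, 2501) = -224295)
Mul(Function('s')(Function('Q')(9)), Pow(K, -1)) = Mul(Pow(Add(-88, Add(69, Mul(12, 9))), Rational(1, 2)), Pow(-224295, -1)) = Mul(Pow(Add(-88, Add(69, 108)), Rational(1, 2)), Rational(-1, 224295)) = Mul(Pow(Add(-88, 177), Rational(1, 2)), Rational(-1, 224295)) = Mul(Pow(89, Rational(1, 2)), Rational(-1, 224295)) = Mul(Rational(-1, 224295), Pow(89, Rational(1, 2)))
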